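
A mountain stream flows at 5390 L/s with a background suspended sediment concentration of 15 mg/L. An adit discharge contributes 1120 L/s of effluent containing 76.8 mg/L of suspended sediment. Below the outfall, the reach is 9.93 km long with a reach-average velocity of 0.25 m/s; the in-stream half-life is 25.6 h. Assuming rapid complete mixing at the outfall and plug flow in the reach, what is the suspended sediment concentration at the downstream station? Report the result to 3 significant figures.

19.0 mg/L

After mixing, C = (5390·15.00 + 1120·76.80) / 6510 = 166900/6510 = 25.63 mg/L.
Travel time t = 9.93·1000 / 0.25 = 39720 s = 11.03 h.
Half-life 25.6 h → k = ln 2 / 25.6 = 0.02708 h⁻¹ = 0.6498 d⁻¹.
First-order decay: C = 25.63·exp(−k·t) = 25.63·0.7418 = 19.01 mg/L.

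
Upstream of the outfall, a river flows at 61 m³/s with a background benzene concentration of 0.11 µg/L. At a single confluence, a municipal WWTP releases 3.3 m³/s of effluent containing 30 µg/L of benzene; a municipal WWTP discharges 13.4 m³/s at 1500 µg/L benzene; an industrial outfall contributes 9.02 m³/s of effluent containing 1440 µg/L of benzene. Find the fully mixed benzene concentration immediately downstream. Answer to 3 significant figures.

383 µg/L

Conservation of mass: C = (61.00·0.1100 + 3.300·30.00 + 13.40·1500 + 9.020·1440) / 86.72 = 33190/86.72 = 382.8 µg/L.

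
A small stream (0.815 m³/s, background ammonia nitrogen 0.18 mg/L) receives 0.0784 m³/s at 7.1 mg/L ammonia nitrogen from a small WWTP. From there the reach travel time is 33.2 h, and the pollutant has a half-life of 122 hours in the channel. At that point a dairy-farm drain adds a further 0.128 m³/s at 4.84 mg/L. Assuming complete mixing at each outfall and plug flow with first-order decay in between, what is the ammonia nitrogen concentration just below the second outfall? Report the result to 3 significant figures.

1.18 mg/L

Conservation of mass: C = (0.8150·0.1800 + 0.07840·7.100) / 0.8934 = 0.7033/0.8934 = 0.7873 mg/L; combined flow 0.8934 m³/s.
Half-life 122 h → k = ln 2 / 122 = 0.005682 h⁻¹ = 0.1364 d⁻¹.
First-order decay: C = 0.7873·exp(−k·t) = 0.7873·0.8281 = 0.6519 mg/L.
At the second outfall, C = (0.8934·0.6519 + 0.1280·4.840) / (0.8934 + 0.1280) = 1.177 mg/L.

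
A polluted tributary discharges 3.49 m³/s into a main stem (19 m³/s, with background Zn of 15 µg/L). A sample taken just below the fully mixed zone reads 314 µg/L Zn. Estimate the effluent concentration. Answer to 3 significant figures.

1940 µg/L

Mass balance: 19.00·15.00 + 3.490·Cₑ = 22.49·314.0
→ Cₑ = (22.49·314.0 − 19.00·15.00) / 3.490 = 1942 µg/L.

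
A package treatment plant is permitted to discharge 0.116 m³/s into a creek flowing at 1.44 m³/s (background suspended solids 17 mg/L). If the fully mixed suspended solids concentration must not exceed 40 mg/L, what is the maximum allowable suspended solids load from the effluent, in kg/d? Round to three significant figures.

Mass balance at the limit: 1.440·17.00 + 0.1160·Cₑ = 1.556·40 → Cₑ = 325.5 mg/L.
Load = 0.1160 m³/s × 325.5 g/m³ × 86 400 s/d = 3262 kg/d.

3260 kg/d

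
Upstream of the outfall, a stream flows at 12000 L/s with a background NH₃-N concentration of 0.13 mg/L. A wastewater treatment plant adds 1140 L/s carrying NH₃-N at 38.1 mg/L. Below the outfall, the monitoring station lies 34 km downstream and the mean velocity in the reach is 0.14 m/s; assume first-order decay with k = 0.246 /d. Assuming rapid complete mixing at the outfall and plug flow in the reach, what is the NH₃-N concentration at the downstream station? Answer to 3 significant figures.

1.71 mg/L

Flow-weighted average: C = (12000·0.1300 + 1140·38.10) / 13140 = 44990/13140 = 3.424 mg/L.
Travel time t = 34·1000 / 0.14 = 242900 s = 67.46 h.
Decay over the reach: 3.424·exp(−kt) = 3.424·0.5008 = 1.715 mg/L.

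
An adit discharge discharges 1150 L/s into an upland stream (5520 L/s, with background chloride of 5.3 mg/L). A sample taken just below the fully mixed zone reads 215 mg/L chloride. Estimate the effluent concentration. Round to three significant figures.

1220 mg/L

Mass balance: 5520·5.300 + 1150·Cₑ = 6670·215.0
→ Cₑ = (6670·215.0 − 5520·5.300) / 1150 = 1222 mg/L.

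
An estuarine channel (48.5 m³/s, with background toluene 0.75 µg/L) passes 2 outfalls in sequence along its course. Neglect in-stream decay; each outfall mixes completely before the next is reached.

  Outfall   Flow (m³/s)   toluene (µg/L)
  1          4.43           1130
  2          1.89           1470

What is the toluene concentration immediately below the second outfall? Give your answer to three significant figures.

Outfall 1: combined Q = 52.93 m³/s; C = (48.50·0.7500 + 4.430·1130)/52.93 = 95.26 µg/L.
Outfall 2: combined Q = 54.82 m³/s; C = (52.93·95.26 + 1.890·1470)/54.82 = 142.7 µg/L.

143 µg/L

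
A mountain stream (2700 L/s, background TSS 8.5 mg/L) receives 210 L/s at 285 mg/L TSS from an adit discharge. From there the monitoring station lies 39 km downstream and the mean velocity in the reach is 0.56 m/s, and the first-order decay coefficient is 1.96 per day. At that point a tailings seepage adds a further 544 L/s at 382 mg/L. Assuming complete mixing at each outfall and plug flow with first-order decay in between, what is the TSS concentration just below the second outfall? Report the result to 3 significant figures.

65.1 mg/L

Mixed concentration C = ΣQC/ΣQ = (2700·8.500 + 210.0·285.0) / 2910 = 82800/2910 = 28.45 mg/L; combined flow 2910 L/s.
Travel time t = 39·1000 / 0.56 = 69640 s = 19.35 h.
After decay, C = 28.45 × e^(−kt) = 28.45 × 0.2060 = 5.862 mg/L.
Second outfall: C = (2910·5.862 + 544.0·382.0)/3454 = 65.10 mg/L.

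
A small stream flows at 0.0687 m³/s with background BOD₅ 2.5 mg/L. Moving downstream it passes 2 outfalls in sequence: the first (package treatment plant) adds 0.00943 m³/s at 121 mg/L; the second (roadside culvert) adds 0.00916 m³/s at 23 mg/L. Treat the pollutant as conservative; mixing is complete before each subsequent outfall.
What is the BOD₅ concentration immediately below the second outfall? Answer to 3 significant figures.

Below outfall 1: Q → 0.07813 m³/s, C = (0.06870·2.500 + 0.009430·121.0)/0.07813 = 16.80 mg/L.
Below outfall 2: Q → 0.08729 m³/s, C = (0.07813·16.80 + 0.009160·23.00)/0.08729 = 17.45 mg/L.

17.5 mg/L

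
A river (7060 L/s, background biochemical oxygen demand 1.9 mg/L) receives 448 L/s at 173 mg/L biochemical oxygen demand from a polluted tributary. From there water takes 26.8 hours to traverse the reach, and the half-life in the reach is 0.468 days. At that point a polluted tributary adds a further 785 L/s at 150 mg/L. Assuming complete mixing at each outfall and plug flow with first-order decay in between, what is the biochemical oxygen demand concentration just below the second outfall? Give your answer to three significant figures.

Flow-weighted average: C = (7060·1.900 + 448.0·173.0) / 7508 = 90920/7508 = 12.11 mg/L; combined flow 7508 L/s.
Half-life 0.468 d → k = ln 2 / 0.468 = 1.481 d⁻¹.
First-order decay: C = 12.11·exp(−k·t) = 12.11·0.1913 = 2.317 mg/L.
At the second outfall, C = (7508·2.317 + 785.0·150.0) / (7508 + 785.0) = 16.30 mg/L.

16.3 mg/L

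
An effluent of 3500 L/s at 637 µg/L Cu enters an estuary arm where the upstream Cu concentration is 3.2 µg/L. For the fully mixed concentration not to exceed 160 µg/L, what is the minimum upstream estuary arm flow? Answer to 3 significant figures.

Set C_mix = 160: (Q·3.200 + 3500·637.0) / (Q + 3500) = 160
→ Q = 3500·(637.0 − 160)/(160 − 3.200) = 10650 L/s.

10600 L/s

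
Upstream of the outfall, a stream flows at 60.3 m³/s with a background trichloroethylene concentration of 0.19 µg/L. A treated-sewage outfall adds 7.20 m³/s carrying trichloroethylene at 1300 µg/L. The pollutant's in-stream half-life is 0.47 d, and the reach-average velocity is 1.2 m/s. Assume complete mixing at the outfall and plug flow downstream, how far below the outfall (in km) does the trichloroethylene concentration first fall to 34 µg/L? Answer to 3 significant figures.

Flow-weighted average: C = (60.30·0.1900 + 7.200·1300) / 67.50 = 9371/67.50 = 138.8 µg/L.
Half-life 0.47 d → k = ln 2 / 0.47 = 1.475 d⁻¹.
Set 138.8·exp(−k·t) = 34 → t = ln(138.8/34)/k = 82430 s = 22.90 h.
Distance = v·t = 1.2·82430 = 98910 m = 98.91 km.

98.9 km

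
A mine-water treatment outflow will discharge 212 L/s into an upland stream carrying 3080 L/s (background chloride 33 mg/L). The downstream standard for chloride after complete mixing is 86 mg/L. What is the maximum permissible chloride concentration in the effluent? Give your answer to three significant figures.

At the limit, (Qr·Cr + Qe·Cₑ)/(Qr + Qe) = 86:
Cₑ = (3292·86 − 3080·33.00) / 212.0 = 856.0 mg/L.

856 mg/L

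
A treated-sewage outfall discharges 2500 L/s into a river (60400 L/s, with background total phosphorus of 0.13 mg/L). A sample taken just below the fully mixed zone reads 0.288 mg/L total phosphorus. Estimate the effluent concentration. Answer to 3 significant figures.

Mass balance: 60400·0.1300 + 2500·Cₑ = 62900·0.2880
→ Cₑ = (62900·0.2880 − 60400·0.1300) / 2500 = 4.105 mg/L.

4.11 mg/L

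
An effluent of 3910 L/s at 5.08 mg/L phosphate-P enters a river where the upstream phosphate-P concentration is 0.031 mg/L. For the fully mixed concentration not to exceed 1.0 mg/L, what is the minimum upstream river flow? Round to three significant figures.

16500 L/s

Set C_mix = 1.0: (Q·0.03100 + 3910·5.080) / (Q + 3910) = 1.0
→ Q = 3910·(5.080 − 1.0)/(1.0 − 0.03100) = 16460 L/s.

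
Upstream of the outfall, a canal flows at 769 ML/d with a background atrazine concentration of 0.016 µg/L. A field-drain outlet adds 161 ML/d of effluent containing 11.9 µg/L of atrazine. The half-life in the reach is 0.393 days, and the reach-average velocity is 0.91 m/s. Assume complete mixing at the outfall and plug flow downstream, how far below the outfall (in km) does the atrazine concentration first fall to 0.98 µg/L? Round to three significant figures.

33.4 km

After mixing, C = (769.0·0.01600 + 161.0·11.90) / 930.0 = 1928/930.0 = 2.073 µg/L.
Half-life 0.393 d → k = ln 2 / 0.393 = 1.764 d⁻¹.
Set 2.073·exp(−k·t) = 0.98 → t = ln(2.073/0.98)/k = 36710 s = 10.20 h.
Distance = v·t = 0.91·36710 = 33410 m = 33.41 km.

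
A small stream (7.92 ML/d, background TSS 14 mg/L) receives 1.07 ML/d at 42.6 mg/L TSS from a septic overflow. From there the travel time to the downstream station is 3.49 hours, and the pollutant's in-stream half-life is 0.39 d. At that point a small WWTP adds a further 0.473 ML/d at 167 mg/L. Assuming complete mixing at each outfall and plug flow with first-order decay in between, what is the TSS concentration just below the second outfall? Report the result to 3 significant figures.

21.1 mg/L

Flow-weighted average: C = (7.920·14.00 + 1.070·42.60) / 8.990 = 156.5/8.990 = 17.40 mg/L; combined flow 8.990 ML/d.
Half-life 0.39 d → k = ln 2 / 0.39 = 1.777 d⁻¹.
Applying C = C₀e^(−kt): 17.40 × 0.7722 = 13.44 mg/L.
At the second outfall, C = (8.990·13.44 + 0.4730·167.0) / (8.990 + 0.4730) = 21.12 mg/L.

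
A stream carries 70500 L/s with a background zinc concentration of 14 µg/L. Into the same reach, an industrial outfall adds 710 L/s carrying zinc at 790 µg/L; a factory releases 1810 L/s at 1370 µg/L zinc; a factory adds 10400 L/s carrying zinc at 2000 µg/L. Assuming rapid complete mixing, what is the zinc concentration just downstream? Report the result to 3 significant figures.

Flow-weighted average: C = (70500·14.00 + 710.0·790.0 + 1810·1370 + 10400·2000) / 83420 = 24830000/83420 = 297.6 µg/L.

298 µg/L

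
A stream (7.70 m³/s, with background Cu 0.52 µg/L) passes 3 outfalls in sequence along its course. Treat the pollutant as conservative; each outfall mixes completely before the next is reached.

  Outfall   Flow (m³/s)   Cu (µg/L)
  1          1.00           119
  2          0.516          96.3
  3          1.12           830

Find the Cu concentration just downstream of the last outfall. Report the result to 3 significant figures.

107 µg/L

After outfall 1: Q = 7.700 + 1.000 = 8.700 m³/s; C = (7.700·0.5200 + 1.000·119.0)/8.700 = 14.14 µg/L.
After outfall 2: Q = 8.700 + 0.5160 = 9.216 m³/s; C = (8.700·14.14 + 0.5160·96.30)/9.216 = 18.74 µg/L.
After outfall 3: Q = 9.216 + 1.120 = 10.34 m³/s; C = (9.216·18.74 + 1.120·830.0)/10.34 = 106.6 µg/L.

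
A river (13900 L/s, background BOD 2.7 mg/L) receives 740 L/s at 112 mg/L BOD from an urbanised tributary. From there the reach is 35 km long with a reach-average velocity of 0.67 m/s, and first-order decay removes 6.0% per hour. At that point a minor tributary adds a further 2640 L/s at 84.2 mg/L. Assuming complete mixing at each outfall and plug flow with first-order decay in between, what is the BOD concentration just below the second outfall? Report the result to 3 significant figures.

Mixed concentration C = ΣQC/ΣQ = (13900·2.700 + 740.0·112.0) / 14640 = 120400/14640 = 8.225 mg/L; combined flow 14640 L/s.
Travel time t = 35·1000 / 0.67 = 52240 s = 14.51 h.
6.0%/h lost → k = −ln(1 − 0.06) = 0.06188 h⁻¹.
Decay over the reach: 8.225·exp(−kt) = 8.225·0.4074 = 3.351 mg/L.
Second outfall: C = (14640·3.351 + 2640·84.20)/17280 = 15.70 mg/L.

15.7 mg/L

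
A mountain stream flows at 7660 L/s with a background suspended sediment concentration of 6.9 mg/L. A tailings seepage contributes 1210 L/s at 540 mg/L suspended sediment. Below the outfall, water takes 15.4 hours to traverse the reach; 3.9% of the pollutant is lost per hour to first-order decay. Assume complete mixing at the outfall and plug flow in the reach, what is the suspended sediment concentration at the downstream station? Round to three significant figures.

43.1 mg/L

Mixed concentration C = ΣQC/ΣQ = (7660·6.900 + 1210·540.0) / 8870 = 706300/8870 = 79.62 mg/L.
3.9%/h lost → k = −ln(1 − 0.039) = 0.03978 h⁻¹.
After decay, C = 79.62 × e^(−kt) = 79.62 × 0.5419 = 43.15 mg/L.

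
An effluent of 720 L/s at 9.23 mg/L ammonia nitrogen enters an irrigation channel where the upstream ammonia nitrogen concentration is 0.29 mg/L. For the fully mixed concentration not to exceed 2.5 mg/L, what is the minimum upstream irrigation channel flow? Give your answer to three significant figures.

2190 L/s

Set C_mix = 2.5: (Q·0.2900 + 720.0·9.230) / (Q + 720.0) = 2.5
→ Q = 720.0·(9.230 − 2.5)/(2.5 − 0.2900) = 2193 L/s.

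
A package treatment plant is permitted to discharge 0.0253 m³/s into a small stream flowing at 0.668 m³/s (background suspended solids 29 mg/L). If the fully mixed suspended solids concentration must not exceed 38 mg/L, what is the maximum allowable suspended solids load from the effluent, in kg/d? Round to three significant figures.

Mass balance at the limit: 0.6680·29.00 + 0.02530·Cₑ = 0.6933·38 → Cₑ = 275.6 mg/L.
Load = 0.02530 m³/s × 275.6 g/m³ × 86 400 s/d = 602.5 kg/d.

603 kg/d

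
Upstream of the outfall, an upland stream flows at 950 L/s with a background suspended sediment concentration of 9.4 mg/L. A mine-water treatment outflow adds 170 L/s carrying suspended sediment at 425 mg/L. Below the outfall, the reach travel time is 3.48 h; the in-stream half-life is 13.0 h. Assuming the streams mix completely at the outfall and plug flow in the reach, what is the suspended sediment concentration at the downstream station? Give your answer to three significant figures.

60.2 mg/L

After mixing, C = (950.0·9.400 + 170.0·425.0) / 1120 = 81180/1120 = 72.48 mg/L.
Half-life 13.0 h → k = ln 2 / 13.0 = 0.05332 h⁻¹ = 1.280 d⁻¹.
First-order decay: C = 72.48·exp(−k·t) = 72.48·0.8306 = 60.21 mg/L.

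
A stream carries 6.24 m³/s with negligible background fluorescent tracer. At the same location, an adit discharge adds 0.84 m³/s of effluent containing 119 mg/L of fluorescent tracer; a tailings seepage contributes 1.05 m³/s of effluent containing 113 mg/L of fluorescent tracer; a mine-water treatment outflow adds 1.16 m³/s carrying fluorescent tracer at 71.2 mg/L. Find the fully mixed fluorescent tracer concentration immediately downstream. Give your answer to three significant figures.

32.4 mg/L

Mixed concentration C = ΣQC/ΣQ = (6.240·0 + 0.8400·119.0 + 1.050·113.0 + 1.160·71.20) / 9.290 = 301.2/9.290 = 32.42 mg/L.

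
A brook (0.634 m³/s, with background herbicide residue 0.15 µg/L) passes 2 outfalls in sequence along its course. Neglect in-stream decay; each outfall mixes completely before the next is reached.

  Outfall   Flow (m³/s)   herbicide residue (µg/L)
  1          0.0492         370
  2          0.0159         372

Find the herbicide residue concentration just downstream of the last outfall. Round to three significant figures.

34.6 µg/L

Outfall 1: combined Q = 0.6832 m³/s; C = (0.6340·0.1500 + 0.04920·370.0)/0.6832 = 26.78 µg/L.
Outfall 2: combined Q = 0.6991 m³/s; C = (0.6832·26.78 + 0.01590·372.0)/0.6991 = 34.64 µg/L.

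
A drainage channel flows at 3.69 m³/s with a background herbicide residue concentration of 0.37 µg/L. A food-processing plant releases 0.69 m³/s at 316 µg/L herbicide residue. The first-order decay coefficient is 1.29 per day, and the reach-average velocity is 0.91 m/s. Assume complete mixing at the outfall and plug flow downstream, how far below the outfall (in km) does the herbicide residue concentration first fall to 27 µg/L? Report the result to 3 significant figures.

37.7 km

Mass balance: C = (3.690·0.3700 + 0.6900·316.0) / 4.380 = 219.4/4.380 = 50.09 µg/L.
Set 50.09·exp(−k·t) = 27 → t = ln(50.09/27)/k = 41390 s = 11.50 h.
Distance = v·t = 0.91·41390 = 37670 m = 37.67 km.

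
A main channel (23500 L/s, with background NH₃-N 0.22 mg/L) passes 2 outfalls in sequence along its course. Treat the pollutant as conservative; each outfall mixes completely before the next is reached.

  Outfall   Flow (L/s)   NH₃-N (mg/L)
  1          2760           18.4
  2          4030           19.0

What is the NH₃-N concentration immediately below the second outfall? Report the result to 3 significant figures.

Outfall 1: combined Q = 26260 L/s; C = (23500·0.2200 + 2760·18.40)/26260 = 2.131 mg/L.
Outfall 2: combined Q = 30290 L/s; C = (26260·2.131 + 4030·19.00)/30290 = 4.375 mg/L.

4.38 mg/L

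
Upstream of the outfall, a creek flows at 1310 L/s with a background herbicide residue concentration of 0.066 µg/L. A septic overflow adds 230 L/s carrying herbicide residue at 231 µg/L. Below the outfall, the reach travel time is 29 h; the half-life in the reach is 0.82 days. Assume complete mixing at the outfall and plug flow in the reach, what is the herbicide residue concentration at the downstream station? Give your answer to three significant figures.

Mass balance: C = (1310·0.06600 + 230.0·231.0) / 1540 = 53220/1540 = 34.56 µg/L.
Half-life 0.82 d → k = ln 2 / 0.82 = 0.8453 d⁻¹.
After decay, C = 34.56 × e^(−kt) = 34.56 × 0.3601 = 12.44 µg/L.

12.4 µg/L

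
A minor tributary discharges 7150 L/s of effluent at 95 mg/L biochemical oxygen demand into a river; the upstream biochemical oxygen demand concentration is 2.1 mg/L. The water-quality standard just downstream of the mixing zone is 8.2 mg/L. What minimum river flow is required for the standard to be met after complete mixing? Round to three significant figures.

Set C_mix = 8.2: (Q·2.100 + 7150·95.00) / (Q + 7150) = 8.2
→ Q = 7150·(95.00 − 8.2)/(8.2 − 2.100) = 101700 L/s.

102000 L/s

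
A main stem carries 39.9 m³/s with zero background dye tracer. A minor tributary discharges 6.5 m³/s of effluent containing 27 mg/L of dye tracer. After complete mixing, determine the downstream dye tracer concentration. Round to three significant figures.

3.78 mg/L

Mixed concentration C = ΣQC/ΣQ = (39.90·0 + 6.500·27.00) / 46.40 = 175.5/46.40 = 3.782 mg/L.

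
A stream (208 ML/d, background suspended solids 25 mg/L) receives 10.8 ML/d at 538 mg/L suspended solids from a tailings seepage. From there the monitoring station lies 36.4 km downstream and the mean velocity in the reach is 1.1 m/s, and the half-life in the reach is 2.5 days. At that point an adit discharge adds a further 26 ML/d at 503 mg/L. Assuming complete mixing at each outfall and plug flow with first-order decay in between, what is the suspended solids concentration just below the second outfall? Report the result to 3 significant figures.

93.9 mg/L

Conservation of mass: C = (208.0·25.00 + 10.80·538.0) / 218.8 = 11010/218.8 = 50.32 mg/L; combined flow 218.8 ML/d.
Travel time t = 36.4·1000 / 1.1 = 33090 s = 9.192 h.
Half-life 2.5 d → k = ln 2 / 2.5 = 0.2773 d⁻¹.
Decay over the reach: 50.32·exp(−kt) = 50.32·0.8993 = 45.25 mg/L.
Second outfall: C = (218.8·45.25 + 26.00·503.0)/244.8 = 93.87 mg/L.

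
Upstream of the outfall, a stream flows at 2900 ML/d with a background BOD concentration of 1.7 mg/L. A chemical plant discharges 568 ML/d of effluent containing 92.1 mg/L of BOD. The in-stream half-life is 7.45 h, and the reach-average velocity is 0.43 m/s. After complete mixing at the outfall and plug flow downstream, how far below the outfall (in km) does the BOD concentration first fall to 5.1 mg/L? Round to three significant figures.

19.5 km

Mixed concentration C = ΣQC/ΣQ = (2900·1.700 + 568.0·92.10) / 3468 = 57240/3468 = 16.51 mg/L.
Half-life 7.45 h → k = ln 2 / 7.45 = 0.09304 h⁻¹ = 2.233 d⁻¹.
Set 16.51·exp(−k·t) = 5.1 → t = ln(16.51/5.1)/k = 45440 s = 12.62 h.
Distance = v·t = 0.43·45440 = 19540 m = 19.54 km.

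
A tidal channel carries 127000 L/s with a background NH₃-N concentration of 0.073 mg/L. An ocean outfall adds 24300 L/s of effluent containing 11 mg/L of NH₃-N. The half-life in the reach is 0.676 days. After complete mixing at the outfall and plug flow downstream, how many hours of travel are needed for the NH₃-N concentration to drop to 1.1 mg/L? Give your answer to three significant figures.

11.9 h

Mass balance: C = (127000·0.07300 + 24300·11.00) / 151300 = 276600/151300 = 1.828 mg/L.
Half-life 0.676 d → k = ln 2 / 0.676 = 1.025 d⁻¹.
1.828·exp(−k·t) = 1.1 → t = ln(1.828/1.1)/k = 42800 s = 11.89 h.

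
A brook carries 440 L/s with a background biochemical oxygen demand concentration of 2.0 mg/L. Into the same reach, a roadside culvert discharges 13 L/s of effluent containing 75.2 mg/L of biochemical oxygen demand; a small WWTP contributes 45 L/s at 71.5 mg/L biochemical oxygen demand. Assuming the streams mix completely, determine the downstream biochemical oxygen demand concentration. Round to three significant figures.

After mixing, C = (440.0·2.000 + 13.00·75.20 + 45.00·71.50) / 498.0 = 5075/498.0 = 10.19 mg/L.

10.2 mg/L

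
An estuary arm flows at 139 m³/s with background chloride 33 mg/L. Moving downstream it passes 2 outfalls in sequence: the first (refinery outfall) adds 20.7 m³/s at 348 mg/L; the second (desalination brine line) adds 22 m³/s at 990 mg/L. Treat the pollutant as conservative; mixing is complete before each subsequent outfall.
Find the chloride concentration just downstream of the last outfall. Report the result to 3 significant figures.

Below outfall 1: Q → 159.7 m³/s, C = (139.0·33.00 + 20.70·348.0)/159.7 = 73.83 mg/L.
Below outfall 2: Q → 181.7 m³/s, C = (159.7·73.83 + 22.00·990.0)/181.7 = 184.8 mg/L.

185 mg/L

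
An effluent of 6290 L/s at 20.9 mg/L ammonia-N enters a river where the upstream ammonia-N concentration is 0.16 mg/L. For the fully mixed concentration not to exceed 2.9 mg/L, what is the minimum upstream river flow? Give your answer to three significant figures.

41300 L/s

Set C_mix = 2.9: (Q·0.1600 + 6290·20.90) / (Q + 6290) = 2.9
→ Q = 6290·(20.90 − 2.9)/(2.9 − 0.1600) = 41320 L/s.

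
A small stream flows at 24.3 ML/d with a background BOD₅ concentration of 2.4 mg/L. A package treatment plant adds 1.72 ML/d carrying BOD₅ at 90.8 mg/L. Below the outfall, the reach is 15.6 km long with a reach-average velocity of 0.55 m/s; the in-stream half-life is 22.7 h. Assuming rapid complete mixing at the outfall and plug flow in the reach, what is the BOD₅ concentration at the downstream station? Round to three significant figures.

6.48 mg/L

Conservation of mass: C = (24.30·2.400 + 1.720·90.80) / 26.02 = 214.5/26.02 = 8.244 mg/L.
Travel time t = 15.6·1000 / 0.55 = 28360 s = 7.879 h.
Half-life 22.7 h → k = ln 2 / 22.7 = 0.03054 h⁻¹ = 0.7328 d⁻¹.
First-order decay: C = 8.244·exp(−k·t) = 8.244·0.7862 = 6.481 mg/L.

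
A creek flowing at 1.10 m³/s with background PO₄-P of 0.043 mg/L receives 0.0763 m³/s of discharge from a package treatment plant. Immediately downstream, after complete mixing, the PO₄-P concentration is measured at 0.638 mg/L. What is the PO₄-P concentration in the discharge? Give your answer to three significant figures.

Mass balance: 1.100·0.04300 + 0.07630·Cₑ = 1.176·0.6380
→ Cₑ = (1.176·0.6380 − 1.100·0.04300) / 0.07630 = 9.216 mg/L.

9.22 mg/L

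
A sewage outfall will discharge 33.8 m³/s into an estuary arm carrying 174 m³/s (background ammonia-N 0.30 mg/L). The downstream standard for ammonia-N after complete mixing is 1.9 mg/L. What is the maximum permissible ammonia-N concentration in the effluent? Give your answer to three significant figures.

10.1 mg/L

At the limit, (Qr·Cr + Qe·Cₑ)/(Qr + Qe) = 1.9:
Cₑ = (207.8·1.9 − 174.0·0.3000) / 33.80 = 10.14 mg/L.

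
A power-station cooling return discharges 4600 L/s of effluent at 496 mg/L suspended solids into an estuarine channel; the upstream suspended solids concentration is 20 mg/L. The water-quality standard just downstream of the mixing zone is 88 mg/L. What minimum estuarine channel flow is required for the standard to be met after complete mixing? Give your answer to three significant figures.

Set C_mix = 88: (Q·20.00 + 4600·496.0) / (Q + 4600) = 88
→ Q = 4600·(496.0 − 88)/(88 − 20.00) = 27600 L/s.

27600 L/s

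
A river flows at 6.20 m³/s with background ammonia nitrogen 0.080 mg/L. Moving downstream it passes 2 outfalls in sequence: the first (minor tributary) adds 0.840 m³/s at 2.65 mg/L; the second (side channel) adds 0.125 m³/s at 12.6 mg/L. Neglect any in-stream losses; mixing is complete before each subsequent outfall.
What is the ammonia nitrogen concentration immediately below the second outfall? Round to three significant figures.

Below outfall 1: Q → 7.040 m³/s, C = (6.200·0.08000 + 0.8400·2.650)/7.040 = 0.3866 mg/L.
Below outfall 2: Q → 7.165 m³/s, C = (7.040·0.3866 + 0.1250·12.60)/7.165 = 0.5997 mg/L.

0.600 mg/L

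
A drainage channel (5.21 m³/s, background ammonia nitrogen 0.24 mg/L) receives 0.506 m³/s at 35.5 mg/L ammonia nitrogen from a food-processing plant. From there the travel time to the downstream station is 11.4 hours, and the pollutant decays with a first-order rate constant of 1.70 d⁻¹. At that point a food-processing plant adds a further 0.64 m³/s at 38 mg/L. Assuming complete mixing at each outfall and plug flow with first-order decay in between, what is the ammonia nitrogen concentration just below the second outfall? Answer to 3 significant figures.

5.17 mg/L

Flow-weighted average: C = (5.210·0.2400 + 0.5060·35.50) / 5.716 = 19.21/5.716 = 3.361 mg/L; combined flow 5.716 m³/s.
Decay over the reach: 3.361·exp(−kt) = 3.361·0.4460 = 1.499 mg/L.
At the second outfall, C = (5.716·1.499 + 0.6400·38.00) / (5.716 + 0.6400) = 5.174 mg/L.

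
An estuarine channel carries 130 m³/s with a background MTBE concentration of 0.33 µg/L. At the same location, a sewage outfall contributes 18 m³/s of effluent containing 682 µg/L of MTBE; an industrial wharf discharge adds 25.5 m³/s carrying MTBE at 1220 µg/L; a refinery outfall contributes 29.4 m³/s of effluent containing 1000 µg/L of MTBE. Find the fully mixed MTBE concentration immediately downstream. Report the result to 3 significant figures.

359 µg/L

After mixing, C = (130.0·0.3300 + 18.00·682.0 + 25.50·1220 + 29.40·1000) / 202.9 = 72830/202.9 = 358.9 µg/L.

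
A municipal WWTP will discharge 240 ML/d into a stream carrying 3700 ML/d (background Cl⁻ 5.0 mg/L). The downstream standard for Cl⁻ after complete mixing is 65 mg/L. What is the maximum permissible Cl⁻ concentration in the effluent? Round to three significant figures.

990 mg/L

At the limit, (Qr·Cr + Qe·Cₑ)/(Qr + Qe) = 65:
Cₑ = (3940·65 − 3700·5.000) / 240.0 = 990.0 mg/L.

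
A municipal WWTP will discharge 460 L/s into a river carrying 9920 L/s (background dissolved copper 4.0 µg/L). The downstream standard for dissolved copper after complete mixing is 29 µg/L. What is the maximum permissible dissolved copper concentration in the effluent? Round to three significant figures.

At the limit, (Qr·Cr + Qe·Cₑ)/(Qr + Qe) = 29:
Cₑ = (10380·29 − 9920·4.000) / 460.0 = 568.1 µg/L.

568 µg/L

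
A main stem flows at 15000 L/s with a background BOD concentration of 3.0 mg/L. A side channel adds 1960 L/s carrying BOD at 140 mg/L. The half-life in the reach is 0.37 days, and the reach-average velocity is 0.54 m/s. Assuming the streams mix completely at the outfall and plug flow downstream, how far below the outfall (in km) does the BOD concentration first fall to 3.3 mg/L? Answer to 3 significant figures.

43.4 km

Mass balance: C = (15000·3.000 + 1960·140.0) / 16960 = 319400/16960 = 18.83 mg/L.
Half-life 0.37 d → k = ln 2 / 0.37 = 1.873 d⁻¹.
Set 18.83·exp(−k·t) = 3.3 → t = ln(18.83/3.3)/k = 80330 s = 22.31 h.
Distance = v·t = 0.54·80330 = 43380 m = 43.38 km.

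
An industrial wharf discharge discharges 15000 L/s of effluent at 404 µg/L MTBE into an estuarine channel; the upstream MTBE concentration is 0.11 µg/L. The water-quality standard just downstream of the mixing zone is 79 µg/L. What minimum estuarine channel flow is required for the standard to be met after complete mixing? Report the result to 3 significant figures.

Set C_mix = 79: (Q·0.1100 + 15000·404.0) / (Q + 15000) = 79
→ Q = 15000·(404.0 − 79)/(79 − 0.1100) = 61790 L/s.

61800 L/s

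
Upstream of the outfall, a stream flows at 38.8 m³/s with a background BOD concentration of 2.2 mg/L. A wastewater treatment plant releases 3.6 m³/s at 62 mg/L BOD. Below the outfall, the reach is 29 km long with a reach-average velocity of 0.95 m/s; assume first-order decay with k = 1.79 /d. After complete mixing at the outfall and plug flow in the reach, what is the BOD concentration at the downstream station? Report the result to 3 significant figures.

After mixing, C = (38.80·2.200 + 3.600·62.00) / 42.40 = 308.6/42.40 = 7.277 mg/L.
Travel time t = 29·1000 / 0.95 = 30530 s = 8.480 h.
Decay over the reach: 7.277·exp(−kt) = 7.277·0.5313 = 3.866 mg/L.

3.87 mg/L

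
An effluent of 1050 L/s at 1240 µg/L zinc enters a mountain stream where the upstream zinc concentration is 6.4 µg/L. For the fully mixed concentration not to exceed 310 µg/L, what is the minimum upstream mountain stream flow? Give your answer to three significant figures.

3220 L/s

Set C_mix = 310: (Q·6.400 + 1050·1240) / (Q + 1050) = 310
→ Q = 1050·(1240 − 310)/(310 − 6.400) = 3216 L/s.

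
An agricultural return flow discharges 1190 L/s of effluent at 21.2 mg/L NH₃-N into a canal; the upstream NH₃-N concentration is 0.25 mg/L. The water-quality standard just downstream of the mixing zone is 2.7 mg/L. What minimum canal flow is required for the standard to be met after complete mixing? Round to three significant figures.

8990 L/s

Set C_mix = 2.7: (Q·0.2500 + 1190·21.20) / (Q + 1190) = 2.7
→ Q = 1190·(21.20 − 2.7)/(2.7 − 0.2500) = 8986 L/s.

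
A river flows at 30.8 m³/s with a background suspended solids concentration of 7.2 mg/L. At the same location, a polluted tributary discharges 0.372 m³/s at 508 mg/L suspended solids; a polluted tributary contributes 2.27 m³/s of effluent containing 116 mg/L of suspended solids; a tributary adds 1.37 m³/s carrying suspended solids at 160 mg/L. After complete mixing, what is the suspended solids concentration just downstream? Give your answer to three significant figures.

After mixing, C = (30.80·7.200 + 0.3720·508.0 + 2.270·116.0 + 1.370·160.0) / 34.81 = 893.3/34.81 = 25.66 mg/L.

25.7 mg/L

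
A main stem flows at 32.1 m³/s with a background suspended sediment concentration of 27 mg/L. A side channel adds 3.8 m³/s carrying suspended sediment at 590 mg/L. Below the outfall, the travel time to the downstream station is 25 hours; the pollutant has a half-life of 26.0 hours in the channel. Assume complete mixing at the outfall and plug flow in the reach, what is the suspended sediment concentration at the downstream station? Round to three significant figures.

After mixing, C = (32.10·27.00 + 3.800·590.0) / 35.90 = 3109/35.90 = 86.59 mg/L.
Half-life 26.0 h → k = ln 2 / 26.0 = 0.02666 h⁻¹ = 0.6398 d⁻¹.
Decay over the reach: 86.59·exp(−kt) = 86.59·0.5135 = 44.47 mg/L.

44.5 mg/L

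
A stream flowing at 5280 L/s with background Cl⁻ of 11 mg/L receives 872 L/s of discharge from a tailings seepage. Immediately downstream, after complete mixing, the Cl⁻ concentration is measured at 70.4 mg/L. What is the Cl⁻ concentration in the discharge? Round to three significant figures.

Mass balance: 5280·11.00 + 872.0·Cₑ = 6152·70.40
→ Cₑ = (6152·70.40 − 5280·11.00) / 872.0 = 430.1 mg/L.

430 mg/L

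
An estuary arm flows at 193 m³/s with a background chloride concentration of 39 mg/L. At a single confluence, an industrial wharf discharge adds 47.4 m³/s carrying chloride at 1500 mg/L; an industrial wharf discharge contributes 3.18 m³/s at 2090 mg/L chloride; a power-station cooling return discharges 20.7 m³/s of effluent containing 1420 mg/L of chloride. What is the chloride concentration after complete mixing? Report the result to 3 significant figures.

Flow-weighted average: C = (193.0·39.00 + 47.40·1500 + 3.180·2090 + 20.70·1420) / 264.3 = 114700/264.3 = 433.9 mg/L.

434 mg/L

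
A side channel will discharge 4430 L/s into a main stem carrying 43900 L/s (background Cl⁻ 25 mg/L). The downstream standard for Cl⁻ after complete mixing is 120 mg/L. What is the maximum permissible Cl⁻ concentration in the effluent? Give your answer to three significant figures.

At the limit, (Qr·Cr + Qe·Cₑ)/(Qr + Qe) = 120:
Cₑ = (48330·120 − 43900·25.00) / 4430 = 1061 mg/L.

1060 mg/L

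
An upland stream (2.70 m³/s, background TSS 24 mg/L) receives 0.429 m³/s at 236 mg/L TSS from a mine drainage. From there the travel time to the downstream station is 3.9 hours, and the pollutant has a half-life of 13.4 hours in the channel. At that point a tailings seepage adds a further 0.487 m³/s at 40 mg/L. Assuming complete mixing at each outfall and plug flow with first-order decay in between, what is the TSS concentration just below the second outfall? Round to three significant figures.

Mixed concentration C = ΣQC/ΣQ = (2.700·24.00 + 0.4290·236.0) / 3.129 = 166.0/3.129 = 53.07 mg/L; combined flow 3.129 m³/s.
Half-life 13.4 h → k = ln 2 / 13.4 = 0.05173 h⁻¹ = 1.241 d⁻¹.
Decay over the reach: 53.07·exp(−kt) = 53.07·0.8173 = 43.37 mg/L.
At the second outfall, C = (3.129·43.37 + 0.4870·40.00) / (3.129 + 0.4870) = 42.92 mg/L.

42.9 mg/L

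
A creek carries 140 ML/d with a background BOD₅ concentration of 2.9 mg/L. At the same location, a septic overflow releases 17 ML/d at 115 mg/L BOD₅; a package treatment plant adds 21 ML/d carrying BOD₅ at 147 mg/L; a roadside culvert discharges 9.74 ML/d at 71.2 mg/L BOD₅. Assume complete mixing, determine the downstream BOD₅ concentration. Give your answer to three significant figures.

Conservation of mass: C = (140.0·2.900 + 17.00·115.0 + 21.00·147.0 + 9.740·71.20) / 187.7 = 6141/187.7 = 32.71 mg/L.

32.7 mg/L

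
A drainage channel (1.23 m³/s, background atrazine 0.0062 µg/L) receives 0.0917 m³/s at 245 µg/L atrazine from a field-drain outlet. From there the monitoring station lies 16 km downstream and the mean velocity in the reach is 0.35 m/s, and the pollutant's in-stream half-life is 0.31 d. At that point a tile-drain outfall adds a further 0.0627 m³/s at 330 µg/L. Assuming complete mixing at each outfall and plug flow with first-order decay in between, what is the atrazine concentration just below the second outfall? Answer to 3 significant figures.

Flow-weighted average: C = (1.230·0.006200 + 0.09170·245.0) / 1.322 = 22.47/1.322 = 17.00 µg/L; combined flow 1.322 m³/s.
Travel time t = 16·1000 / 0.35 = 45710 s = 12.70 h.
Half-life 0.31 d → k = ln 2 / 0.31 = 2.236 d⁻¹.
After decay, C = 17.00 × e^(−kt) = 17.00 × 0.3063 = 5.209 µg/L.
At the second outfall, C = (1.322·5.209 + 0.06270·330.0) / (1.322 + 0.06270) = 19.92 µg/L.

19.9 µg/L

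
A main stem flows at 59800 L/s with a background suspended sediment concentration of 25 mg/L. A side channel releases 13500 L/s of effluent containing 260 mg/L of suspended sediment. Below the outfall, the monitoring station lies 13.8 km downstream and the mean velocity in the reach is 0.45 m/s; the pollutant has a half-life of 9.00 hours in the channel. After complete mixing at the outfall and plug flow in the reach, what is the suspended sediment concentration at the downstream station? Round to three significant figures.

Mass balance: C = (59800·25.00 + 13500·260.0) / 73300 = 5005000/73300 = 68.28 mg/L.
Travel time t = 13.8·1000 / 0.45 = 30670 s = 8.519 h.
Half-life 9.00 h → k = ln 2 / 9.00 = 0.07702 h⁻¹ = 1.848 d⁻¹.
Decay over the reach: 68.28·exp(−kt) = 68.28·0.5189 = 35.43 mg/L.

35.4 mg/L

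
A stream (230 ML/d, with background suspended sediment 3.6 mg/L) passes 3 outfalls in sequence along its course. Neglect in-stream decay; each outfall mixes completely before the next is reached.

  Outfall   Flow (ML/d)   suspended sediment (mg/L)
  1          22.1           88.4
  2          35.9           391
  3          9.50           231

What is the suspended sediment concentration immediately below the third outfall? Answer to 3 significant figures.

63.9 mg/L

Below outfall 1: Q → 252.1 ML/d, C = (230.0·3.600 + 22.10·88.40)/252.1 = 11.03 mg/L.
Below outfall 2: Q → 288.0 ML/d, C = (252.1·11.03 + 35.90·391.0)/288.0 = 58.40 mg/L.
Below outfall 3: Q → 297.5 ML/d, C = (288.0·58.40 + 9.500·231.0)/297.5 = 63.91 mg/L.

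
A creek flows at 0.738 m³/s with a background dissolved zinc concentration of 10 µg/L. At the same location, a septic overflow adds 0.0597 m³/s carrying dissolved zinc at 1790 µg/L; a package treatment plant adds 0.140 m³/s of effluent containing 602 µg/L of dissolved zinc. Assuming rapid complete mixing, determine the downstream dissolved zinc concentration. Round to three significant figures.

212 µg/L

Mass balance: C = (0.7380·10.00 + 0.05970·1790 + 0.1400·602.0) / 0.9377 = 198.5/0.9377 = 211.7 µg/L.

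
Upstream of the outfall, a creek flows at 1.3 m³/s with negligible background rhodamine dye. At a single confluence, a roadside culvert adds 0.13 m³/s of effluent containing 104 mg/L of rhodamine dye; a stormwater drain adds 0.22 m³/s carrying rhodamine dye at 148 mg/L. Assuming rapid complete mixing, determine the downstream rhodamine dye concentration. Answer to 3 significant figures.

27.9 mg/L

Mass balance: C = (1.300·0 + 0.1300·104.0 + 0.2200·148.0) / 1.650 = 46.08/1.650 = 27.93 mg/L.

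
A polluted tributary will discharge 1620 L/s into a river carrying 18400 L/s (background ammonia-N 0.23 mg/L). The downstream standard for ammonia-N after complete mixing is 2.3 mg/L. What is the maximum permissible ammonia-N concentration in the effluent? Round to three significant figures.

25.8 mg/L

At the limit, (Qr·Cr + Qe·Cₑ)/(Qr + Qe) = 2.3:
Cₑ = (20020·2.3 − 18400·0.2300) / 1620 = 25.81 mg/L.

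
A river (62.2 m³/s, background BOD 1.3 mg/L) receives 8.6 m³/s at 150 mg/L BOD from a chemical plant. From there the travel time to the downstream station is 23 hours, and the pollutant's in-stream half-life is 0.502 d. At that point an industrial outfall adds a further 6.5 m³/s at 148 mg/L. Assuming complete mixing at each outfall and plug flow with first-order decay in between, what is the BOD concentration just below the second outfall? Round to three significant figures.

Mass balance: C = (62.20·1.300 + 8.600·150.0) / 70.80 = 1371/70.80 = 19.36 mg/L; combined flow 70.80 m³/s.
Half-life 0.502 d → k = ln 2 / 0.502 = 1.381 d⁻¹.
Decay over the reach: 19.36·exp(−kt) = 19.36·0.2663 = 5.156 mg/L.
Second outfall: C = (70.80·5.156 + 6.500·148.0)/77.30 = 17.17 mg/L.

17.2 mg/L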